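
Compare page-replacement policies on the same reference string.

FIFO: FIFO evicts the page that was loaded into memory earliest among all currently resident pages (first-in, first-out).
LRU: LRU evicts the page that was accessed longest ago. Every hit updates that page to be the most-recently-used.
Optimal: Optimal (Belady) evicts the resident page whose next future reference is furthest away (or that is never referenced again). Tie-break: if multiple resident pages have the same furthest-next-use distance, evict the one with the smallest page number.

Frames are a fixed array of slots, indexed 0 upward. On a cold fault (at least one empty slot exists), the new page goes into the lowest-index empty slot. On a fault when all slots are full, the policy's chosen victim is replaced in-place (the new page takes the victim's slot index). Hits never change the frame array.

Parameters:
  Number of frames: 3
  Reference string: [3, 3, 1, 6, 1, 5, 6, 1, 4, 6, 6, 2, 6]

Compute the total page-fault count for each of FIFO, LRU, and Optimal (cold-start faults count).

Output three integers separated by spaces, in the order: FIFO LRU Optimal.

--- FIFO ---
  step 0: ref 3 -> FAULT, frames=[3,-,-] (faults so far: 1)
  step 1: ref 3 -> HIT, frames=[3,-,-] (faults so far: 1)
  step 2: ref 1 -> FAULT, frames=[3,1,-] (faults so far: 2)
  step 3: ref 6 -> FAULT, frames=[3,1,6] (faults so far: 3)
  step 4: ref 1 -> HIT, frames=[3,1,6] (faults so far: 3)
  step 5: ref 5 -> FAULT, evict 3, frames=[5,1,6] (faults so far: 4)
  step 6: ref 6 -> HIT, frames=[5,1,6] (faults so far: 4)
  step 7: ref 1 -> HIT, frames=[5,1,6] (faults so far: 4)
  step 8: ref 4 -> FAULT, evict 1, frames=[5,4,6] (faults so far: 5)
  step 9: ref 6 -> HIT, frames=[5,4,6] (faults so far: 5)
  step 10: ref 6 -> HIT, frames=[5,4,6] (faults so far: 5)
  step 11: ref 2 -> FAULT, evict 6, frames=[5,4,2] (faults so far: 6)
  step 12: ref 6 -> FAULT, evict 5, frames=[6,4,2] (faults so far: 7)
  FIFO total faults: 7
--- LRU ---
  step 0: ref 3 -> FAULT, frames=[3,-,-] (faults so far: 1)
  step 1: ref 3 -> HIT, frames=[3,-,-] (faults so far: 1)
  step 2: ref 1 -> FAULT, frames=[3,1,-] (faults so far: 2)
  step 3: ref 6 -> FAULT, frames=[3,1,6] (faults so far: 3)
  step 4: ref 1 -> HIT, frames=[3,1,6] (faults so far: 3)
  step 5: ref 5 -> FAULT, evict 3, frames=[5,1,6] (faults so far: 4)
  step 6: ref 6 -> HIT, frames=[5,1,6] (faults so far: 4)
  step 7: ref 1 -> HIT, frames=[5,1,6] (faults so far: 4)
  step 8: ref 4 -> FAULT, evict 5, frames=[4,1,6] (faults so far: 5)
  step 9: ref 6 -> HIT, frames=[4,1,6] (faults so far: 5)
  step 10: ref 6 -> HIT, frames=[4,1,6] (faults so far: 5)
  step 11: ref 2 -> FAULT, evict 1, frames=[4,2,6] (faults so far: 6)
  step 12: ref 6 -> HIT, frames=[4,2,6] (faults so far: 6)
  LRU total faults: 6
--- Optimal ---
  step 0: ref 3 -> FAULT, frames=[3,-,-] (faults so far: 1)
  step 1: ref 3 -> HIT, frames=[3,-,-] (faults so far: 1)
  step 2: ref 1 -> FAULT, frames=[3,1,-] (faults so far: 2)
  step 3: ref 6 -> FAULT, frames=[3,1,6] (faults so far: 3)
  step 4: ref 1 -> HIT, frames=[3,1,6] (faults so far: 3)
  step 5: ref 5 -> FAULT, evict 3, frames=[5,1,6] (faults so far: 4)
  step 6: ref 6 -> HIT, frames=[5,1,6] (faults so far: 4)
  step 7: ref 1 -> HIT, frames=[5,1,6] (faults so far: 4)
  step 8: ref 4 -> FAULT, evict 1, frames=[5,4,6] (faults so far: 5)
  step 9: ref 6 -> HIT, frames=[5,4,6] (faults so far: 5)
  step 10: ref 6 -> HIT, frames=[5,4,6] (faults so far: 5)
  step 11: ref 2 -> FAULT, evict 4, frames=[5,2,6] (faults so far: 6)
  step 12: ref 6 -> HIT, frames=[5,2,6] (faults so far: 6)
  Optimal total faults: 6

Answer: 7 6 6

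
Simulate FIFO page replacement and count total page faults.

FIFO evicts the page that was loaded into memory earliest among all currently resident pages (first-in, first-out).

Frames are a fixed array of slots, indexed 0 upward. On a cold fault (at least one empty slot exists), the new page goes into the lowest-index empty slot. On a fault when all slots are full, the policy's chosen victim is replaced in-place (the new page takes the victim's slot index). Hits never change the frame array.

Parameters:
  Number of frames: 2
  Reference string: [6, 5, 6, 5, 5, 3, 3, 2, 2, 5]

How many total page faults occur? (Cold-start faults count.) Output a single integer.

Step 0: ref 6 → FAULT, frames=[6,-]
Step 1: ref 5 → FAULT, frames=[6,5]
Step 2: ref 6 → HIT, frames=[6,5]
Step 3: ref 5 → HIT, frames=[6,5]
Step 4: ref 5 → HIT, frames=[6,5]
Step 5: ref 3 → FAULT (evict 6), frames=[3,5]
Step 6: ref 3 → HIT, frames=[3,5]
Step 7: ref 2 → FAULT (evict 5), frames=[3,2]
Step 8: ref 2 → HIT, frames=[3,2]
Step 9: ref 5 → FAULT (evict 3), frames=[5,2]
Total faults: 5

Answer: 5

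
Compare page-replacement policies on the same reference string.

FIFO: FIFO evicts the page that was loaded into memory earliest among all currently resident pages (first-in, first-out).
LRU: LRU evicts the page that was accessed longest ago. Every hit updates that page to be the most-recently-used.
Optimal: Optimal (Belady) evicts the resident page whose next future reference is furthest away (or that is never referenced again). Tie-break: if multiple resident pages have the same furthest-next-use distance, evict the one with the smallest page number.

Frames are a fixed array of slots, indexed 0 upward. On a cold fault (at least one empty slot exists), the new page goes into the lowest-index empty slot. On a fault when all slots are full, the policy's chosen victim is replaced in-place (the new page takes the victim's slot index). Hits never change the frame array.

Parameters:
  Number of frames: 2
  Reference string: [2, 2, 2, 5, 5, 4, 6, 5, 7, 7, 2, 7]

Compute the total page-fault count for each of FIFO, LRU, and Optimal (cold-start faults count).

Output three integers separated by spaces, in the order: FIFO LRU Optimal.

--- FIFO ---
  step 0: ref 2 -> FAULT, frames=[2,-] (faults so far: 1)
  step 1: ref 2 -> HIT, frames=[2,-] (faults so far: 1)
  step 2: ref 2 -> HIT, frames=[2,-] (faults so far: 1)
  step 3: ref 5 -> FAULT, frames=[2,5] (faults so far: 2)
  step 4: ref 5 -> HIT, frames=[2,5] (faults so far: 2)
  step 5: ref 4 -> FAULT, evict 2, frames=[4,5] (faults so far: 3)
  step 6: ref 6 -> FAULT, evict 5, frames=[4,6] (faults so far: 4)
  step 7: ref 5 -> FAULT, evict 4, frames=[5,6] (faults so far: 5)
  step 8: ref 7 -> FAULT, evict 6, frames=[5,7] (faults so far: 6)
  step 9: ref 7 -> HIT, frames=[5,7] (faults so far: 6)
  step 10: ref 2 -> FAULT, evict 5, frames=[2,7] (faults so far: 7)
  step 11: ref 7 -> HIT, frames=[2,7] (faults so far: 7)
  FIFO total faults: 7
--- LRU ---
  step 0: ref 2 -> FAULT, frames=[2,-] (faults so far: 1)
  step 1: ref 2 -> HIT, frames=[2,-] (faults so far: 1)
  step 2: ref 2 -> HIT, frames=[2,-] (faults so far: 1)
  step 3: ref 5 -> FAULT, frames=[2,5] (faults so far: 2)
  step 4: ref 5 -> HIT, frames=[2,5] (faults so far: 2)
  step 5: ref 4 -> FAULT, evict 2, frames=[4,5] (faults so far: 3)
  step 6: ref 6 -> FAULT, evict 5, frames=[4,6] (faults so far: 4)
  step 7: ref 5 -> FAULT, evict 4, frames=[5,6] (faults so far: 5)
  step 8: ref 7 -> FAULT, evict 6, frames=[5,7] (faults so far: 6)
  step 9: ref 7 -> HIT, frames=[5,7] (faults so far: 6)
  step 10: ref 2 -> FAULT, evict 5, frames=[2,7] (faults so far: 7)
  step 11: ref 7 -> HIT, frames=[2,7] (faults so far: 7)
  LRU total faults: 7
--- Optimal ---
  step 0: ref 2 -> FAULT, frames=[2,-] (faults so far: 1)
  step 1: ref 2 -> HIT, frames=[2,-] (faults so far: 1)
  step 2: ref 2 -> HIT, frames=[2,-] (faults so far: 1)
  step 3: ref 5 -> FAULT, frames=[2,5] (faults so far: 2)
  step 4: ref 5 -> HIT, frames=[2,5] (faults so far: 2)
  step 5: ref 4 -> FAULT, evict 2, frames=[4,5] (faults so far: 3)
  step 6: ref 6 -> FAULT, evict 4, frames=[6,5] (faults so far: 4)
  step 7: ref 5 -> HIT, frames=[6,5] (faults so far: 4)
  step 8: ref 7 -> FAULT, evict 5, frames=[6,7] (faults so far: 5)
  step 9: ref 7 -> HIT, frames=[6,7] (faults so far: 5)
  step 10: ref 2 -> FAULT, evict 6, frames=[2,7] (faults so far: 6)
  step 11: ref 7 -> HIT, frames=[2,7] (faults so far: 6)
  Optimal total faults: 6

Answer: 7 7 6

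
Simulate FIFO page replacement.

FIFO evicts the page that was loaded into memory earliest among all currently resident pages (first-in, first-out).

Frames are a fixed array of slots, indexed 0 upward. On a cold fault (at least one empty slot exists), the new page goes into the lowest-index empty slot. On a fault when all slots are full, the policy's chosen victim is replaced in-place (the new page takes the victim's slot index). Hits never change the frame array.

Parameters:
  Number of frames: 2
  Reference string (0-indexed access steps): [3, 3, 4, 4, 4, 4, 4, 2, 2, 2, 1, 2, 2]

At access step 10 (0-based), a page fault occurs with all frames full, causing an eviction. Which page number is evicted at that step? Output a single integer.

Step 0: ref 3 -> FAULT, frames=[3,-]
Step 1: ref 3 -> HIT, frames=[3,-]
Step 2: ref 4 -> FAULT, frames=[3,4]
Step 3: ref 4 -> HIT, frames=[3,4]
Step 4: ref 4 -> HIT, frames=[3,4]
Step 5: ref 4 -> HIT, frames=[3,4]
Step 6: ref 4 -> HIT, frames=[3,4]
Step 7: ref 2 -> FAULT, evict 3, frames=[2,4]
Step 8: ref 2 -> HIT, frames=[2,4]
Step 9: ref 2 -> HIT, frames=[2,4]
Step 10: ref 1 -> FAULT, evict 4, frames=[2,1]
At step 10: evicted page 4

Answer: 4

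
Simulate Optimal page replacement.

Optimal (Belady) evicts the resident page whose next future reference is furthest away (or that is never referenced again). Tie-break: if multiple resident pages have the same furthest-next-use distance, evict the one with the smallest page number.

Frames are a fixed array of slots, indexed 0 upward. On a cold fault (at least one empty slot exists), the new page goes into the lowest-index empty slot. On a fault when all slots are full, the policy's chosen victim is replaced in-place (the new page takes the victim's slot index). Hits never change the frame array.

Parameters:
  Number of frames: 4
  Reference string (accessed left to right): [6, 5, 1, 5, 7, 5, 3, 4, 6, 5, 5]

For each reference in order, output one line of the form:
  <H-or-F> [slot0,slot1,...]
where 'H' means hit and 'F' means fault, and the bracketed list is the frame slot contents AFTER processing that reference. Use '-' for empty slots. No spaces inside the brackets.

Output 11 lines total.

F [6,-,-,-]
F [6,5,-,-]
F [6,5,1,-]
H [6,5,1,-]
F [6,5,1,7]
H [6,5,1,7]
F [6,5,3,7]
F [6,5,4,7]
H [6,5,4,7]
H [6,5,4,7]
H [6,5,4,7]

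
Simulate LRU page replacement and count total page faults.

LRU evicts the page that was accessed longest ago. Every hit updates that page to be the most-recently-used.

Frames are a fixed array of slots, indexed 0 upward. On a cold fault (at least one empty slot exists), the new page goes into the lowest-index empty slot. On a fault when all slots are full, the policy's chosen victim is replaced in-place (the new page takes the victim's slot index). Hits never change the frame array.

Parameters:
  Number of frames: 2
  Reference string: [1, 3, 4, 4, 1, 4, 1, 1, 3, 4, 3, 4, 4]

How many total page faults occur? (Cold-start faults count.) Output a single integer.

Answer: 6

Derivation:
Step 0: ref 1 → FAULT, frames=[1,-]
Step 1: ref 3 → FAULT, frames=[1,3]
Step 2: ref 4 → FAULT (evict 1), frames=[4,3]
Step 3: ref 4 → HIT, frames=[4,3]
Step 4: ref 1 → FAULT (evict 3), frames=[4,1]
Step 5: ref 4 → HIT, frames=[4,1]
Step 6: ref 1 → HIT, frames=[4,1]
Step 7: ref 1 → HIT, frames=[4,1]
Step 8: ref 3 → FAULT (evict 4), frames=[3,1]
Step 9: ref 4 → FAULT (evict 1), frames=[3,4]
Step 10: ref 3 → HIT, frames=[3,4]
Step 11: ref 4 → HIT, frames=[3,4]
Step 12: ref 4 → HIT, frames=[3,4]
Total faults: 6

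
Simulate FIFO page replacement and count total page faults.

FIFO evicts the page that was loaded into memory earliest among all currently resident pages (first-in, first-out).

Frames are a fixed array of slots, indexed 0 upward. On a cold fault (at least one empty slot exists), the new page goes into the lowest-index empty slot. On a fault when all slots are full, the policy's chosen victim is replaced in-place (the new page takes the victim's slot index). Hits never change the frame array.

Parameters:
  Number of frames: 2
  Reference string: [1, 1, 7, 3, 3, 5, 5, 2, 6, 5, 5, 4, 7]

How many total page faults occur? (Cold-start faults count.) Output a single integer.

Answer: 9

Derivation:
Step 0: ref 1 → FAULT, frames=[1,-]
Step 1: ref 1 → HIT, frames=[1,-]
Step 2: ref 7 → FAULT, frames=[1,7]
Step 3: ref 3 → FAULT (evict 1), frames=[3,7]
Step 4: ref 3 → HIT, frames=[3,7]
Step 5: ref 5 → FAULT (evict 7), frames=[3,5]
Step 6: ref 5 → HIT, frames=[3,5]
Step 7: ref 2 → FAULT (evict 3), frames=[2,5]
Step 8: ref 6 → FAULT (evict 5), frames=[2,6]
Step 9: ref 5 → FAULT (evict 2), frames=[5,6]
Step 10: ref 5 → HIT, frames=[5,6]
Step 11: ref 4 → FAULT (evict 6), frames=[5,4]
Step 12: ref 7 → FAULT (evict 5), frames=[7,4]
Total faults: 9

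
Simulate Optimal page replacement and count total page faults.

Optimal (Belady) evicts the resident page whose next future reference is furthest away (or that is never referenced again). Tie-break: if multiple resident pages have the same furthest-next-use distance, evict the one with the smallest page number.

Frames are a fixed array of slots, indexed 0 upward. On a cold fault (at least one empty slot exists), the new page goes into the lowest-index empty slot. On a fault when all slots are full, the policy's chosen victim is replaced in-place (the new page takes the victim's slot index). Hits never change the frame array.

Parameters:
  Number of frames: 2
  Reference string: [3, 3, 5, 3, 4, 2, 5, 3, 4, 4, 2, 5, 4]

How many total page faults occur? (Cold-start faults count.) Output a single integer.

Step 0: ref 3 → FAULT, frames=[3,-]
Step 1: ref 3 → HIT, frames=[3,-]
Step 2: ref 5 → FAULT, frames=[3,5]
Step 3: ref 3 → HIT, frames=[3,5]
Step 4: ref 4 → FAULT (evict 3), frames=[4,5]
Step 5: ref 2 → FAULT (evict 4), frames=[2,5]
Step 6: ref 5 → HIT, frames=[2,5]
Step 7: ref 3 → FAULT (evict 5), frames=[2,3]
Step 8: ref 4 → FAULT (evict 3), frames=[2,4]
Step 9: ref 4 → HIT, frames=[2,4]
Step 10: ref 2 → HIT, frames=[2,4]
Step 11: ref 5 → FAULT (evict 2), frames=[5,4]
Step 12: ref 4 → HIT, frames=[5,4]
Total faults: 7

Answer: 7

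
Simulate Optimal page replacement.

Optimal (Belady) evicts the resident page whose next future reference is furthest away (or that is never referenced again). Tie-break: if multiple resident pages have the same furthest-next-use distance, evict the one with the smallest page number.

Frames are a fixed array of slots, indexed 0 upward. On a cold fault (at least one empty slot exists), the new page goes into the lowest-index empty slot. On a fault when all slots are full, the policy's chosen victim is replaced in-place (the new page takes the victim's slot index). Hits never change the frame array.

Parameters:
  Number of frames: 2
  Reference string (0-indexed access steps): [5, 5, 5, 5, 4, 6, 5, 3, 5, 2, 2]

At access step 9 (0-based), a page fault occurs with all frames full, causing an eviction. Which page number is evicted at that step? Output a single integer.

Step 0: ref 5 -> FAULT, frames=[5,-]
Step 1: ref 5 -> HIT, frames=[5,-]
Step 2: ref 5 -> HIT, frames=[5,-]
Step 3: ref 5 -> HIT, frames=[5,-]
Step 4: ref 4 -> FAULT, frames=[5,4]
Step 5: ref 6 -> FAULT, evict 4, frames=[5,6]
Step 6: ref 5 -> HIT, frames=[5,6]
Step 7: ref 3 -> FAULT, evict 6, frames=[5,3]
Step 8: ref 5 -> HIT, frames=[5,3]
Step 9: ref 2 -> FAULT, evict 3, frames=[5,2]
At step 9: evicted page 3

Answer: 3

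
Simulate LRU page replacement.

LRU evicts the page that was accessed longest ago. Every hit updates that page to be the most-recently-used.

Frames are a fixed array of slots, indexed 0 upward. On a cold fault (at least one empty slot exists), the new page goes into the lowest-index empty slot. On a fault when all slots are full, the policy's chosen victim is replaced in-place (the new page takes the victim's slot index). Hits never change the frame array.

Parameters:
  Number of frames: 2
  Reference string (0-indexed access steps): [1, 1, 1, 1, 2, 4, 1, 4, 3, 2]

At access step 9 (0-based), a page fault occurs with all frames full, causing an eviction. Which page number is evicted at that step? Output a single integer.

Step 0: ref 1 -> FAULT, frames=[1,-]
Step 1: ref 1 -> HIT, frames=[1,-]
Step 2: ref 1 -> HIT, frames=[1,-]
Step 3: ref 1 -> HIT, frames=[1,-]
Step 4: ref 2 -> FAULT, frames=[1,2]
Step 5: ref 4 -> FAULT, evict 1, frames=[4,2]
Step 6: ref 1 -> FAULT, evict 2, frames=[4,1]
Step 7: ref 4 -> HIT, frames=[4,1]
Step 8: ref 3 -> FAULT, evict 1, frames=[4,3]
Step 9: ref 2 -> FAULT, evict 4, frames=[2,3]
At step 9: evicted page 4

Answer: 4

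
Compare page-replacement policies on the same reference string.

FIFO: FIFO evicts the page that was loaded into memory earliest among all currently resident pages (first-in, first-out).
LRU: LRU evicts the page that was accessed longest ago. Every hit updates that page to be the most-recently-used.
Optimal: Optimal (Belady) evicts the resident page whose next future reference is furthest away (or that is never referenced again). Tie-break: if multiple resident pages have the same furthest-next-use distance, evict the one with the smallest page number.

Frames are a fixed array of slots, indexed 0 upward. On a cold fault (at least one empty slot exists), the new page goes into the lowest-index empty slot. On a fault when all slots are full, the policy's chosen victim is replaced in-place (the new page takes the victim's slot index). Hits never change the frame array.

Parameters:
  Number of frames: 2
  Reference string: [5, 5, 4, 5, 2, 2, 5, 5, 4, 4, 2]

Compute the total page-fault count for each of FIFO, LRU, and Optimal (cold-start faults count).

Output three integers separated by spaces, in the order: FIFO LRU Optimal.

Answer: 6 5 4

Derivation:
--- FIFO ---
  step 0: ref 5 -> FAULT, frames=[5,-] (faults so far: 1)
  step 1: ref 5 -> HIT, frames=[5,-] (faults so far: 1)
  step 2: ref 4 -> FAULT, frames=[5,4] (faults so far: 2)
  step 3: ref 5 -> HIT, frames=[5,4] (faults so far: 2)
  step 4: ref 2 -> FAULT, evict 5, frames=[2,4] (faults so far: 3)
  step 5: ref 2 -> HIT, frames=[2,4] (faults so far: 3)
  step 6: ref 5 -> FAULT, evict 4, frames=[2,5] (faults so far: 4)
  step 7: ref 5 -> HIT, frames=[2,5] (faults so far: 4)
  step 8: ref 4 -> FAULT, evict 2, frames=[4,5] (faults so far: 5)
  step 9: ref 4 -> HIT, frames=[4,5] (faults so far: 5)
  step 10: ref 2 -> FAULT, evict 5, frames=[4,2] (faults so far: 6)
  FIFO total faults: 6
--- LRU ---
  step 0: ref 5 -> FAULT, frames=[5,-] (faults so far: 1)
  step 1: ref 5 -> HIT, frames=[5,-] (faults so far: 1)
  step 2: ref 4 -> FAULT, frames=[5,4] (faults so far: 2)
  step 3: ref 5 -> HIT, frames=[5,4] (faults so far: 2)
  step 4: ref 2 -> FAULT, evict 4, frames=[5,2] (faults so far: 3)
  step 5: ref 2 -> HIT, frames=[5,2] (faults so far: 3)
  step 6: ref 5 -> HIT, frames=[5,2] (faults so far: 3)
  step 7: ref 5 -> HIT, frames=[5,2] (faults so far: 3)
  step 8: ref 4 -> FAULT, evict 2, frames=[5,4] (faults so far: 4)
  step 9: ref 4 -> HIT, frames=[5,4] (faults so far: 4)
  step 10: ref 2 -> FAULT, evict 5, frames=[2,4] (faults so far: 5)
  LRU total faults: 5
--- Optimal ---
  step 0: ref 5 -> FAULT, frames=[5,-] (faults so far: 1)
  step 1: ref 5 -> HIT, frames=[5,-] (faults so far: 1)
  step 2: ref 4 -> FAULT, frames=[5,4] (faults so far: 2)
  step 3: ref 5 -> HIT, frames=[5,4] (faults so far: 2)
  step 4: ref 2 -> FAULT, evict 4, frames=[5,2] (faults so far: 3)
  step 5: ref 2 -> HIT, frames=[5,2] (faults so far: 3)
  step 6: ref 5 -> HIT, frames=[5,2] (faults so far: 3)
  step 7: ref 5 -> HIT, frames=[5,2] (faults so far: 3)
  step 8: ref 4 -> FAULT, evict 5, frames=[4,2] (faults so far: 4)
  step 9: ref 4 -> HIT, frames=[4,2] (faults so far: 4)
  step 10: ref 2 -> HIT, frames=[4,2] (faults so far: 4)
  Optimal total faults: 4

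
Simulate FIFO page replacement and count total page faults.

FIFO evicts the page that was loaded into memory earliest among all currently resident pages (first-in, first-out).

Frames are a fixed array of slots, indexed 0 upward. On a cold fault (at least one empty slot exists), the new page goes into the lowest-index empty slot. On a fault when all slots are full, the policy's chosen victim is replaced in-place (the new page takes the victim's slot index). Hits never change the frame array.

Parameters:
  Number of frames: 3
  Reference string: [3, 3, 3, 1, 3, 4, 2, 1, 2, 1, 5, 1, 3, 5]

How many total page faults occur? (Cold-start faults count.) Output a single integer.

Step 0: ref 3 → FAULT, frames=[3,-,-]
Step 1: ref 3 → HIT, frames=[3,-,-]
Step 2: ref 3 → HIT, frames=[3,-,-]
Step 3: ref 1 → FAULT, frames=[3,1,-]
Step 4: ref 3 → HIT, frames=[3,1,-]
Step 5: ref 4 → FAULT, frames=[3,1,4]
Step 6: ref 2 → FAULT (evict 3), frames=[2,1,4]
Step 7: ref 1 → HIT, frames=[2,1,4]
Step 8: ref 2 → HIT, frames=[2,1,4]
Step 9: ref 1 → HIT, frames=[2,1,4]
Step 10: ref 5 → FAULT (evict 1), frames=[2,5,4]
Step 11: ref 1 → FAULT (evict 4), frames=[2,5,1]
Step 12: ref 3 → FAULT (evict 2), frames=[3,5,1]
Step 13: ref 5 → HIT, frames=[3,5,1]
Total faults: 7

Answer: 7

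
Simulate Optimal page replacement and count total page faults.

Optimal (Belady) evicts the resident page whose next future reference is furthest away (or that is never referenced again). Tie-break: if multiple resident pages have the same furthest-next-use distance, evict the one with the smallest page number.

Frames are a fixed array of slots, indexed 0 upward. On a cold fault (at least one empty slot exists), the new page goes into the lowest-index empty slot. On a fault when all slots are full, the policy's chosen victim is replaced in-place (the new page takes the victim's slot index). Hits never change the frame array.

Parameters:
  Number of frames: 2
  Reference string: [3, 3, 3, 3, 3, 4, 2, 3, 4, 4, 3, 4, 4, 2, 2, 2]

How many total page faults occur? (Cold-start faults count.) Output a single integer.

Step 0: ref 3 → FAULT, frames=[3,-]
Step 1: ref 3 → HIT, frames=[3,-]
Step 2: ref 3 → HIT, frames=[3,-]
Step 3: ref 3 → HIT, frames=[3,-]
Step 4: ref 3 → HIT, frames=[3,-]
Step 5: ref 4 → FAULT, frames=[3,4]
Step 6: ref 2 → FAULT (evict 4), frames=[3,2]
Step 7: ref 3 → HIT, frames=[3,2]
Step 8: ref 4 → FAULT (evict 2), frames=[3,4]
Step 9: ref 4 → HIT, frames=[3,4]
Step 10: ref 3 → HIT, frames=[3,4]
Step 11: ref 4 → HIT, frames=[3,4]
Step 12: ref 4 → HIT, frames=[3,4]
Step 13: ref 2 → FAULT (evict 3), frames=[2,4]
Step 14: ref 2 → HIT, frames=[2,4]
Step 15: ref 2 → HIT, frames=[2,4]
Total faults: 5

Answer: 5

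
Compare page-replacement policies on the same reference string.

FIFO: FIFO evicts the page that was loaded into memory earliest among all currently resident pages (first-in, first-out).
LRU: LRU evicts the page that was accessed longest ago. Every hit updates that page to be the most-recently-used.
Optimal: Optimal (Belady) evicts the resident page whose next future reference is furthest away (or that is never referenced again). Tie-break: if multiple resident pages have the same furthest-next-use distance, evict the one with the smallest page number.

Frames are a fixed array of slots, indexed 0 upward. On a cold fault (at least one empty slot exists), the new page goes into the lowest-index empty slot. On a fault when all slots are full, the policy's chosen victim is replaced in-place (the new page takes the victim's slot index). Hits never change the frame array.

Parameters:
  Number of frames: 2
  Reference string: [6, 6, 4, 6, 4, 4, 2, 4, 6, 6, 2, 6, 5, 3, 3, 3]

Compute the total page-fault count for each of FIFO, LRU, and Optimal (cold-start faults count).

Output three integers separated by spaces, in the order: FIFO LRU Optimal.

Answer: 6 7 6

Derivation:
--- FIFO ---
  step 0: ref 6 -> FAULT, frames=[6,-] (faults so far: 1)
  step 1: ref 6 -> HIT, frames=[6,-] (faults so far: 1)
  step 2: ref 4 -> FAULT, frames=[6,4] (faults so far: 2)
  step 3: ref 6 -> HIT, frames=[6,4] (faults so far: 2)
  step 4: ref 4 -> HIT, frames=[6,4] (faults so far: 2)
  step 5: ref 4 -> HIT, frames=[6,4] (faults so far: 2)
  step 6: ref 2 -> FAULT, evict 6, frames=[2,4] (faults so far: 3)
  step 7: ref 4 -> HIT, frames=[2,4] (faults so far: 3)
  step 8: ref 6 -> FAULT, evict 4, frames=[2,6] (faults so far: 4)
  step 9: ref 6 -> HIT, frames=[2,6] (faults so far: 4)
  step 10: ref 2 -> HIT, frames=[2,6] (faults so far: 4)
  step 11: ref 6 -> HIT, frames=[2,6] (faults so far: 4)
  step 12: ref 5 -> FAULT, evict 2, frames=[5,6] (faults so far: 5)
  step 13: ref 3 -> FAULT, evict 6, frames=[5,3] (faults so far: 6)
  step 14: ref 3 -> HIT, frames=[5,3] (faults so far: 6)
  step 15: ref 3 -> HIT, frames=[5,3] (faults so far: 6)
  FIFO total faults: 6
--- LRU ---
  step 0: ref 6 -> FAULT, frames=[6,-] (faults so far: 1)
  step 1: ref 6 -> HIT, frames=[6,-] (faults so far: 1)
  step 2: ref 4 -> FAULT, frames=[6,4] (faults so far: 2)
  step 3: ref 6 -> HIT, frames=[6,4] (faults so far: 2)
  step 4: ref 4 -> HIT, frames=[6,4] (faults so far: 2)
  step 5: ref 4 -> HIT, frames=[6,4] (faults so far: 2)
  step 6: ref 2 -> FAULT, evict 6, frames=[2,4] (faults so far: 3)
  step 7: ref 4 -> HIT, frames=[2,4] (faults so far: 3)
  step 8: ref 6 -> FAULT, evict 2, frames=[6,4] (faults so far: 4)
  step 9: ref 6 -> HIT, frames=[6,4] (faults so far: 4)
  step 10: ref 2 -> FAULT, evict 4, frames=[6,2] (faults so far: 5)
  step 11: ref 6 -> HIT, frames=[6,2] (faults so far: 5)
  step 12: ref 5 -> FAULT, evict 2, frames=[6,5] (faults so far: 6)
  step 13: ref 3 -> FAULT, evict 6, frames=[3,5] (faults so far: 7)
  step 14: ref 3 -> HIT, frames=[3,5] (faults so far: 7)
  step 15: ref 3 -> HIT, frames=[3,5] (faults so far: 7)
  LRU total faults: 7
--- Optimal ---
  step 0: ref 6 -> FAULT, frames=[6,-] (faults so far: 1)
  step 1: ref 6 -> HIT, frames=[6,-] (faults so far: 1)
  step 2: ref 4 -> FAULT, frames=[6,4] (faults so far: 2)
  step 3: ref 6 -> HIT, frames=[6,4] (faults so far: 2)
  step 4: ref 4 -> HIT, frames=[6,4] (faults so far: 2)
  step 5: ref 4 -> HIT, frames=[6,4] (faults so far: 2)
  step 6: ref 2 -> FAULT, evict 6, frames=[2,4] (faults so far: 3)
  step 7: ref 4 -> HIT, frames=[2,4] (faults so far: 3)
  step 8: ref 6 -> FAULT, evict 4, frames=[2,6] (faults so far: 4)
  step 9: ref 6 -> HIT, frames=[2,6] (faults so far: 4)
  step 10: ref 2 -> HIT, frames=[2,6] (faults so far: 4)
  step 11: ref 6 -> HIT, frames=[2,6] (faults so far: 4)
  step 12: ref 5 -> FAULT, evict 2, frames=[5,6] (faults so far: 5)
  step 13: ref 3 -> FAULT, evict 5, frames=[3,6] (faults so far: 6)
  step 14: ref 3 -> HIT, frames=[3,6] (faults so far: 6)
  step 15: ref 3 -> HIT, frames=[3,6] (faults so far: 6)
  Optimal total faults: 6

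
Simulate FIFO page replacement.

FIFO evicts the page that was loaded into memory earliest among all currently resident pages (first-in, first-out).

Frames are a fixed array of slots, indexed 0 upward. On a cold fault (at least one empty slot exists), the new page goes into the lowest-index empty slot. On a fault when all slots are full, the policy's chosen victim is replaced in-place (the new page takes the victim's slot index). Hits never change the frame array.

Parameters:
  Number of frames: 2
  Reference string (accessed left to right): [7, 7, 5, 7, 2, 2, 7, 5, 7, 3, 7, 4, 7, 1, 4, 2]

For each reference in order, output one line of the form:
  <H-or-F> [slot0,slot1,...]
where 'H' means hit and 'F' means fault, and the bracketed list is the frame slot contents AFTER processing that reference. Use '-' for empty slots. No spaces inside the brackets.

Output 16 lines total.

F [7,-]
H [7,-]
F [7,5]
H [7,5]
F [2,5]
H [2,5]
F [2,7]
F [5,7]
H [5,7]
F [5,3]
F [7,3]
F [7,4]
H [7,4]
F [1,4]
H [1,4]
F [1,2]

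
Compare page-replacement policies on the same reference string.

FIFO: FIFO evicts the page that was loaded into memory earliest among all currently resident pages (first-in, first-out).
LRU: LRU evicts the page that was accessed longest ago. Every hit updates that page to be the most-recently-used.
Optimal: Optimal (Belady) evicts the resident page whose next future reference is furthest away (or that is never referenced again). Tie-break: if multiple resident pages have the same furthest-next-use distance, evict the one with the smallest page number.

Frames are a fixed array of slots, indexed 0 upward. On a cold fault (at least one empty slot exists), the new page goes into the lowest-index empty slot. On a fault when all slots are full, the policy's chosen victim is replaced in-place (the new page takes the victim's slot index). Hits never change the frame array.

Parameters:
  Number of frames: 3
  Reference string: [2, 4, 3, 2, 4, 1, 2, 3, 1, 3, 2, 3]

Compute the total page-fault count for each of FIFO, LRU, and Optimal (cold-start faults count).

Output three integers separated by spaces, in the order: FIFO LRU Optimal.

--- FIFO ---
  step 0: ref 2 -> FAULT, frames=[2,-,-] (faults so far: 1)
  step 1: ref 4 -> FAULT, frames=[2,4,-] (faults so far: 2)
  step 2: ref 3 -> FAULT, frames=[2,4,3] (faults so far: 3)
  step 3: ref 2 -> HIT, frames=[2,4,3] (faults so far: 3)
  step 4: ref 4 -> HIT, frames=[2,4,3] (faults so far: 3)
  step 5: ref 1 -> FAULT, evict 2, frames=[1,4,3] (faults so far: 4)
  step 6: ref 2 -> FAULT, evict 4, frames=[1,2,3] (faults so far: 5)
  step 7: ref 3 -> HIT, frames=[1,2,3] (faults so far: 5)
  step 8: ref 1 -> HIT, frames=[1,2,3] (faults so far: 5)
  step 9: ref 3 -> HIT, frames=[1,2,3] (faults so far: 5)
  step 10: ref 2 -> HIT, frames=[1,2,3] (faults so far: 5)
  step 11: ref 3 -> HIT, frames=[1,2,3] (faults so far: 5)
  FIFO total faults: 5
--- LRU ---
  step 0: ref 2 -> FAULT, frames=[2,-,-] (faults so far: 1)
  step 1: ref 4 -> FAULT, frames=[2,4,-] (faults so far: 2)
  step 2: ref 3 -> FAULT, frames=[2,4,3] (faults so far: 3)
  step 3: ref 2 -> HIT, frames=[2,4,3] (faults so far: 3)
  step 4: ref 4 -> HIT, frames=[2,4,3] (faults so far: 3)
  step 5: ref 1 -> FAULT, evict 3, frames=[2,4,1] (faults so far: 4)
  step 6: ref 2 -> HIT, frames=[2,4,1] (faults so far: 4)
  step 7: ref 3 -> FAULT, evict 4, frames=[2,3,1] (faults so far: 5)
  step 8: ref 1 -> HIT, frames=[2,3,1] (faults so far: 5)
  step 9: ref 3 -> HIT, frames=[2,3,1] (faults so far: 5)
  step 10: ref 2 -> HIT, frames=[2,3,1] (faults so far: 5)
  step 11: ref 3 -> HIT, frames=[2,3,1] (faults so far: 5)
  LRU total faults: 5
--- Optimal ---
  step 0: ref 2 -> FAULT, frames=[2,-,-] (faults so far: 1)
  step 1: ref 4 -> FAULT, frames=[2,4,-] (faults so far: 2)
  step 2: ref 3 -> FAULT, frames=[2,4,3] (faults so far: 3)
  step 3: ref 2 -> HIT, frames=[2,4,3] (faults so far: 3)
  step 4: ref 4 -> HIT, frames=[2,4,3] (faults so far: 3)
  step 5: ref 1 -> FAULT, evict 4, frames=[2,1,3] (faults so far: 4)
  step 6: ref 2 -> HIT, frames=[2,1,3] (faults so far: 4)
  step 7: ref 3 -> HIT, frames=[2,1,3] (faults so far: 4)
  step 8: ref 1 -> HIT, frames=[2,1,3] (faults so far: 4)
  step 9: ref 3 -> HIT, frames=[2,1,3] (faults so far: 4)
  step 10: ref 2 -> HIT, frames=[2,1,3] (faults so far: 4)
  step 11: ref 3 -> HIT, frames=[2,1,3] (faults so far: 4)
  Optimal total faults: 4

Answer: 5 5 4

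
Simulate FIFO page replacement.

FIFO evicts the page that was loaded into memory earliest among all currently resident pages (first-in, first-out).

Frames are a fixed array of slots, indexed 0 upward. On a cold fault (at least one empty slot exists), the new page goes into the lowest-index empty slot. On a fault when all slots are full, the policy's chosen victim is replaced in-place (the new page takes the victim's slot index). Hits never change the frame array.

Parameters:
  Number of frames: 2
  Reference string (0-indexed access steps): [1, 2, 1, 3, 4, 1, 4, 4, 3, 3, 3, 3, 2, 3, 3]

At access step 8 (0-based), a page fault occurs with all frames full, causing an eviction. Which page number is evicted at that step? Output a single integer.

Answer: 4

Derivation:
Step 0: ref 1 -> FAULT, frames=[1,-]
Step 1: ref 2 -> FAULT, frames=[1,2]
Step 2: ref 1 -> HIT, frames=[1,2]
Step 3: ref 3 -> FAULT, evict 1, frames=[3,2]
Step 4: ref 4 -> FAULT, evict 2, frames=[3,4]
Step 5: ref 1 -> FAULT, evict 3, frames=[1,4]
Step 6: ref 4 -> HIT, frames=[1,4]
Step 7: ref 4 -> HIT, frames=[1,4]
Step 8: ref 3 -> FAULT, evict 4, frames=[1,3]
At step 8: evicted page 4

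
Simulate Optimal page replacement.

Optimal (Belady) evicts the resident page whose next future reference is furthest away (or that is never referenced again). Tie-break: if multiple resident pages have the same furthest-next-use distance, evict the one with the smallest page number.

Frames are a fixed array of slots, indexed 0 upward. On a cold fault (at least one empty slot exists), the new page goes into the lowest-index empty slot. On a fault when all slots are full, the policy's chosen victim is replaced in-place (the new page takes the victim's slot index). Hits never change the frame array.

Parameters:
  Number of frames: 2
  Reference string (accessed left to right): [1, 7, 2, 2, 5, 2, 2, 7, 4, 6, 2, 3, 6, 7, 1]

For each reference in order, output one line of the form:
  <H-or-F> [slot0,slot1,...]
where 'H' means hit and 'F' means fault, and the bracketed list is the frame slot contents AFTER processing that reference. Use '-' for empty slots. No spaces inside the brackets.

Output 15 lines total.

F [1,-]
F [1,7]
F [2,7]
H [2,7]
F [2,5]
H [2,5]
H [2,5]
F [2,7]
F [2,4]
F [2,6]
H [2,6]
F [3,6]
H [3,6]
F [7,6]
F [7,1]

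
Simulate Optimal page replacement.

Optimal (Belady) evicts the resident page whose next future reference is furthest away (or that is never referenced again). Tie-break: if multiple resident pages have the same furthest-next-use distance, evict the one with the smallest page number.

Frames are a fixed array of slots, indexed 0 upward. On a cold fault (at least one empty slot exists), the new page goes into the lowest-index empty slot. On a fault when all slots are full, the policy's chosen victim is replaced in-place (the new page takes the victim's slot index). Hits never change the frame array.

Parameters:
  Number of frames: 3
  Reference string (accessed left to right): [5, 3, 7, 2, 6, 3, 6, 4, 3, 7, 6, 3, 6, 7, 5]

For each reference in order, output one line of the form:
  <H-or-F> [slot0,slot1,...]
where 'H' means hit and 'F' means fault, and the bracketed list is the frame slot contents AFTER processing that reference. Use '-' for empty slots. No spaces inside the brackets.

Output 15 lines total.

F [5,-,-]
F [5,3,-]
F [5,3,7]
F [2,3,7]
F [6,3,7]
H [6,3,7]
H [6,3,7]
F [4,3,7]
H [4,3,7]
H [4,3,7]
F [6,3,7]
H [6,3,7]
H [6,3,7]
H [6,3,7]
F [6,5,7]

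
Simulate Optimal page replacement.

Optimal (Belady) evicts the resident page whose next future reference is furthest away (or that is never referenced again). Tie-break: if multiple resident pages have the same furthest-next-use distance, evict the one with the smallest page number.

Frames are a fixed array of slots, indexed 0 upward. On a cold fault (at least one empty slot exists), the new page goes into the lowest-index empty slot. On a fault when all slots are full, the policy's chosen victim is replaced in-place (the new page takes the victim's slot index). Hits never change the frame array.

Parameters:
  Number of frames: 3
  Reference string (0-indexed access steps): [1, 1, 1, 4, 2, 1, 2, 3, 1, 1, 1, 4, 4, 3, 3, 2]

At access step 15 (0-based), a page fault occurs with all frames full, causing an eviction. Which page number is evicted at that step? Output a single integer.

Answer: 1

Derivation:
Step 0: ref 1 -> FAULT, frames=[1,-,-]
Step 1: ref 1 -> HIT, frames=[1,-,-]
Step 2: ref 1 -> HIT, frames=[1,-,-]
Step 3: ref 4 -> FAULT, frames=[1,4,-]
Step 4: ref 2 -> FAULT, frames=[1,4,2]
Step 5: ref 1 -> HIT, frames=[1,4,2]
Step 6: ref 2 -> HIT, frames=[1,4,2]
Step 7: ref 3 -> FAULT, evict 2, frames=[1,4,3]
Step 8: ref 1 -> HIT, frames=[1,4,3]
Step 9: ref 1 -> HIT, frames=[1,4,3]
Step 10: ref 1 -> HIT, frames=[1,4,3]
Step 11: ref 4 -> HIT, frames=[1,4,3]
Step 12: ref 4 -> HIT, frames=[1,4,3]
Step 13: ref 3 -> HIT, frames=[1,4,3]
Step 14: ref 3 -> HIT, frames=[1,4,3]
Step 15: ref 2 -> FAULT, evict 1, frames=[2,4,3]
At step 15: evicted page 1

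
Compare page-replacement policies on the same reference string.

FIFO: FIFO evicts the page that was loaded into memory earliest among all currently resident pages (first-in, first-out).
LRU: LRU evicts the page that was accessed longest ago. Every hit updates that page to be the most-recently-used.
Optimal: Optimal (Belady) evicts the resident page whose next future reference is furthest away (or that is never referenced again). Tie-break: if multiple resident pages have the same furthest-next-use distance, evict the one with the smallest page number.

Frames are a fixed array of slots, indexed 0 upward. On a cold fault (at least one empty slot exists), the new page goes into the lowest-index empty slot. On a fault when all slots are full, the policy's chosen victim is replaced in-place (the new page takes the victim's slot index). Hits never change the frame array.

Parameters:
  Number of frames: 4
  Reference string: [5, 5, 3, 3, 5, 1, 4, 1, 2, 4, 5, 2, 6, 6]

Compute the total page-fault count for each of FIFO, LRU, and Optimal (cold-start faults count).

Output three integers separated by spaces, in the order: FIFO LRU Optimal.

--- FIFO ---
  step 0: ref 5 -> FAULT, frames=[5,-,-,-] (faults so far: 1)
  step 1: ref 5 -> HIT, frames=[5,-,-,-] (faults so far: 1)
  step 2: ref 3 -> FAULT, frames=[5,3,-,-] (faults so far: 2)
  step 3: ref 3 -> HIT, frames=[5,3,-,-] (faults so far: 2)
  step 4: ref 5 -> HIT, frames=[5,3,-,-] (faults so far: 2)
  step 5: ref 1 -> FAULT, frames=[5,3,1,-] (faults so far: 3)
  step 6: ref 4 -> FAULT, frames=[5,3,1,4] (faults so far: 4)
  step 7: ref 1 -> HIT, frames=[5,3,1,4] (faults so far: 4)
  step 8: ref 2 -> FAULT, evict 5, frames=[2,3,1,4] (faults so far: 5)
  step 9: ref 4 -> HIT, frames=[2,3,1,4] (faults so far: 5)
  step 10: ref 5 -> FAULT, evict 3, frames=[2,5,1,4] (faults so far: 6)
  step 11: ref 2 -> HIT, frames=[2,5,1,4] (faults so far: 6)
  step 12: ref 6 -> FAULT, evict 1, frames=[2,5,6,4] (faults so far: 7)
  step 13: ref 6 -> HIT, frames=[2,5,6,4] (faults so far: 7)
  FIFO total faults: 7
--- LRU ---
  step 0: ref 5 -> FAULT, frames=[5,-,-,-] (faults so far: 1)
  step 1: ref 5 -> HIT, frames=[5,-,-,-] (faults so far: 1)
  step 2: ref 3 -> FAULT, frames=[5,3,-,-] (faults so far: 2)
  step 3: ref 3 -> HIT, frames=[5,3,-,-] (faults so far: 2)
  step 4: ref 5 -> HIT, frames=[5,3,-,-] (faults so far: 2)
  step 5: ref 1 -> FAULT, frames=[5,3,1,-] (faults so far: 3)
  step 6: ref 4 -> FAULT, frames=[5,3,1,4] (faults so far: 4)
  step 7: ref 1 -> HIT, frames=[5,3,1,4] (faults so far: 4)
  step 8: ref 2 -> FAULT, evict 3, frames=[5,2,1,4] (faults so far: 5)
  step 9: ref 4 -> HIT, frames=[5,2,1,4] (faults so far: 5)
  step 10: ref 5 -> HIT, frames=[5,2,1,4] (faults so far: 5)
  step 11: ref 2 -> HIT, frames=[5,2,1,4] (faults so far: 5)
  step 12: ref 6 -> FAULT, evict 1, frames=[5,2,6,4] (faults so far: 6)
  step 13: ref 6 -> HIT, frames=[5,2,6,4] (faults so far: 6)
  LRU total faults: 6
--- Optimal ---
  step 0: ref 5 -> FAULT, frames=[5,-,-,-] (faults so far: 1)
  step 1: ref 5 -> HIT, frames=[5,-,-,-] (faults so far: 1)
  step 2: ref 3 -> FAULT, frames=[5,3,-,-] (faults so far: 2)
  step 3: ref 3 -> HIT, frames=[5,3,-,-] (faults so far: 2)
  step 4: ref 5 -> HIT, frames=[5,3,-,-] (faults so far: 2)
  step 5: ref 1 -> FAULT, frames=[5,3,1,-] (faults so far: 3)
  step 6: ref 4 -> FAULT, frames=[5,3,1,4] (faults so far: 4)
  step 7: ref 1 -> HIT, frames=[5,3,1,4] (faults so far: 4)
  step 8: ref 2 -> FAULT, evict 1, frames=[5,3,2,4] (faults so far: 5)
  step 9: ref 4 -> HIT, frames=[5,3,2,4] (faults so far: 5)
  step 10: ref 5 -> HIT, frames=[5,3,2,4] (faults so far: 5)
  step 11: ref 2 -> HIT, frames=[5,3,2,4] (faults so far: 5)
  step 12: ref 6 -> FAULT, evict 2, frames=[5,3,6,4] (faults so far: 6)
  step 13: ref 6 -> HIT, frames=[5,3,6,4] (faults so far: 6)
  Optimal total faults: 6

Answer: 7 6 6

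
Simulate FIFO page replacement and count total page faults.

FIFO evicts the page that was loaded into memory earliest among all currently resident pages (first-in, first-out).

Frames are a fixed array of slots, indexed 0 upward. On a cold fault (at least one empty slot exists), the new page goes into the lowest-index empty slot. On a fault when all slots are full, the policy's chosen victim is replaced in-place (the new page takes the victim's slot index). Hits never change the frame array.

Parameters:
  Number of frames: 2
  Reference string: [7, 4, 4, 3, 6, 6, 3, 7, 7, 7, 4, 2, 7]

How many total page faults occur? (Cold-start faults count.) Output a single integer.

Step 0: ref 7 → FAULT, frames=[7,-]
Step 1: ref 4 → FAULT, frames=[7,4]
Step 2: ref 4 → HIT, frames=[7,4]
Step 3: ref 3 → FAULT (evict 7), frames=[3,4]
Step 4: ref 6 → FAULT (evict 4), frames=[3,6]
Step 5: ref 6 → HIT, frames=[3,6]
Step 6: ref 3 → HIT, frames=[3,6]
Step 7: ref 7 → FAULT (evict 3), frames=[7,6]
Step 8: ref 7 → HIT, frames=[7,6]
Step 9: ref 7 → HIT, frames=[7,6]
Step 10: ref 4 → FAULT (evict 6), frames=[7,4]
Step 11: ref 2 → FAULT (evict 7), frames=[2,4]
Step 12: ref 7 → FAULT (evict 4), frames=[2,7]
Total faults: 8

Answer: 8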